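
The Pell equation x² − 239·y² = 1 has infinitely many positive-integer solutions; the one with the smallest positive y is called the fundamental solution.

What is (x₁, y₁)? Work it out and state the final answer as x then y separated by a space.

d=239: √d = [15; 2,5,1,2,4,15,4,2,1,5,2,30] (ℓ=12, even), read p_11/q_11
i=0: a=15 ⇒ p=15, q=1
i=1: a=2 ⇒ p=31, q=2
i=2: a=5 ⇒ p=170, q=11
…
i=4: a=2 ⇒ p=572, q=37
i=5: a=4 ⇒ p=2489, q=161
i=6: a=15 ⇒ p=37907, q=2452
i=7: a=4 ⇒ p=154117, q=9969
…
i=10: a=5 ⇒ p=2847431, q=184185
i=11: a=2 ⇒ p=6195120, q=400729
fundamental: x₁=6195120, y₁=400729  (since 38379511814400 − 239·160583731441 = 1)

6195120 400729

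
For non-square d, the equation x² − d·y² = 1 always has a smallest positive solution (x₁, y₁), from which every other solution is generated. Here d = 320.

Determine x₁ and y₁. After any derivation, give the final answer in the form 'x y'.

√320 → a₀=17, period (1,7,1,34); ℓ=4 even so k=3
i=0: a=17 ⇒ p=17, q=1
…
i=2: a=7 ⇒ p=143, q=8
i=3: a=1 ⇒ p=161, q=9
(x₁, y₁) = (161, 9);  161² − 320·9² = 1 ✓

161 9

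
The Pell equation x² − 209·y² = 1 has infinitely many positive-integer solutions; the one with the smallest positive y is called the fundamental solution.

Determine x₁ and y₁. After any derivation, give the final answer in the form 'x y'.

√209 = [14; 2,5,3,2,3,5,2,28, …], period ℓ=8 (even) → k=7
step 0: (14, 1)  from 14·(1,0) + (0,1)
…
step 3: (506, 35)  from 3·(159,11) + (29,2)
…
step 6: (21266, 1471)  from 5·(4019,278) + (1171,81)
step 7: (46551, 3220)  from 2·(21266,1471) + (4019,278)
(x₁, y₁) = (46551, 3220);  46551² − 209·3220² = 1 ✓

46551 3220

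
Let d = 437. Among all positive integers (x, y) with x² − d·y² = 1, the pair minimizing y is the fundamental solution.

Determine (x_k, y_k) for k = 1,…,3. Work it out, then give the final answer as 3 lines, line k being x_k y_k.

√437 → a₀=20, period (1,9,2,9,1,40); ℓ=6 even so k=5
k=0  a_k=20  p_k/q_k = 20/1
k=1  a_k=1  p_k/q_k = 21/1
…
k=4  a_k=9  p_k/q_k = 4160/199
k=5  a_k=1  p_k/q_k = 4599/220
→ (4599, 220).  Check: 4599²=21150801, 437·220²=21150800, difference 1.
(x_2, y_2) = (4599·4599 + 437·220·220, 4599·220 + 220·4599) = (42301601, 2023560)
(x_3, y_3) = (4599·42301601 + 437·220·2023560, 4599·2023560 + 220·42301601) = (389090121399, 18612704660)

4599 220
42301601 2023560
389090121399 18612704660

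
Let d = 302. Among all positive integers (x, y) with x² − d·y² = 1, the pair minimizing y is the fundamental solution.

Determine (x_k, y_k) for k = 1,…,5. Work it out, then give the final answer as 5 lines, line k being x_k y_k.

√302 = [17; 2,1,1,1,4,…,1,2,34, …], period ℓ=16 (even) → k=15
i=0: a=17 ⇒ p=17, q=1
i=1: a=2 ⇒ p=35, q=2
i=2: a=1 ⇒ p=52, q=3
i=3: a=1 ⇒ p=87, q=5
i=4: a=1 ⇒ p=139, q=8
i=5: a=4 ⇒ p=643, q=37
i=6: a=2 ⇒ p=1425, q=82
…
i=9: a=1 ⇒ p=36581, q=2105
…
i=11: a=4 ⇒ p=467281, q=26889
i=12: a=1 ⇒ p=574956, q=33085
i=13: a=1 ⇒ p=1042237, q=59974
i=14: a=1 ⇒ p=1617193, q=93059
i=15: a=2 ⇒ p=4276623, q=246092
→ (4276623, 246092).  Check: 4276623²=18289504284129, 302·246092²=18289504284128, difference 1.
k=2:  x_2 = 4276623·4276623+302·246092·246092 = 36579008568257,  y_2 = 4276623·246092+246092·4276623 = 2104885414632
k=3:  x_3 = 4276623·36579008568257+302·246092·2104885414632 = 312869258720405635599,  y_3 = 4276623·2104885414632+246092·36579008568257 = 18003602753159249380
k=4:  x_4 = 4276623·312869258720405635599+302·246092·18003602753159249380 = 2676047735673238042056036097,  y_4 = 4276623·18003602753159249380+246092·312869258720405635599 = 153989243234046232237072848
k=5:  x_5 = 4276623·2676047735673238042056036097+302·246092·153989243234046232237072848 = 22888894590955867721004902116885263,  y_5 = 4276623·153989243234046232237072848+246092·2676047735673238042056036097 = 1317107878734614996094061229615228

4276623 246092
36579008568257 2104885414632
312869258720405635599 18003602753159249380
2676047735673238042056036097 153989243234046232237072848
22888894590955867721004902116885263 1317107878734614996094061229615228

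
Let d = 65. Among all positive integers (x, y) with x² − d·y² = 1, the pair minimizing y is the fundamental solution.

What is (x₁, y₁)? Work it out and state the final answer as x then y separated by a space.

129 16

√65 → a₀=8, period (16); ℓ=1 odd so k=1
a_0=8:  p_0=8·1+0=8,  q_0=8·0+1=1
a_1=16:  p_1=16·8+1=129,  q_1=16·1+0=16
→ (129, 16).  Check: 129²=16641, 65·16²=16640, difference 1.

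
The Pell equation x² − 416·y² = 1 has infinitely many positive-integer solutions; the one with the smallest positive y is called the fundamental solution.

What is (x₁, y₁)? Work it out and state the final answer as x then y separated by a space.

d=416: √d = [20; 2,1,1,9,1,1,2,40] (ℓ=8, even), read p_7/q_7
i=0: a=20 ⇒ p=20, q=1
…
i=4: a=9 ⇒ p=979, q=48
i=5: a=1 ⇒ p=1081, q=53
i=6: a=1 ⇒ p=2060, q=101
i=7: a=2 ⇒ p=5201, q=255
→ (5201, 255).  Check: 5201²=27050401, 416·255²=27050400, difference 1.

5201 255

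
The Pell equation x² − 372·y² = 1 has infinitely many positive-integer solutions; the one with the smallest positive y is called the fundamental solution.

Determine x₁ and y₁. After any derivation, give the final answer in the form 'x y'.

√372 → a₀=19, period (3,2,12,2,3,38); ℓ=6 even so k=5
a_0=19:  p_0=19·1+0=19,  q_0=19·0+1=1
a_1=3:  p_1=3·19+1=58,  q_1=3·1+0=3
a_2=2:  p_2=2·58+19=135,  q_2=2·3+1=7
…
a_4=2:  p_4=2·1678+135=3491,  q_4=2·87+7=181
a_5=3:  p_5=3·3491+1678=12151,  q_5=3·181+87=630
fundamental: x₁=12151, y₁=630  (since 147646801 − 372·396900 = 1)

12151 630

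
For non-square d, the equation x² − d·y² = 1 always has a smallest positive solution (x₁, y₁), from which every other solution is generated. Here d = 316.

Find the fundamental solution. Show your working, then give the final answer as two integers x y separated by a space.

12799 720

√316 = [17; 1,3,2,8,2,3,1,34, …], period ℓ=8 (even) → k=7
a_0=17:  p_0=17·1+0=17,  q_0=17·0+1=1
a_1=1:  p_1=1·17+1=18,  q_1=1·1+0=1
…
a_3=2:  p_3=2·71+18=160,  q_3=2·4+1=9
a_4=8:  p_4=8·160+71=1351,  q_4=8·9+4=76
a_5=2:  p_5=2·1351+160=2862,  q_5=2·76+9=161
a_6=3:  p_6=3·2862+1351=9937,  q_6=3·161+76=559
a_7=1:  p_7=1·9937+2862=12799,  q_7=1·559+161=720
→ (12799, 720).  Check: 12799²=163814401, 316·720²=163814400, difference 1.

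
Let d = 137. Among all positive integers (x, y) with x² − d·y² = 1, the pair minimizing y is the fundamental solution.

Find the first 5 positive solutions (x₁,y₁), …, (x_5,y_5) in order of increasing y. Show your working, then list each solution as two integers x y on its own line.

d=137: √d = [11; 1,2,2,1,1,2,2,1,22] (ℓ=9, odd), read p_17/q_17
a_0=11:  p_0=11·1+0=11,  q_0=11·0+1=1
…
a_3=2:  p_3=2·35+12=82,  q_3=2·3+1=7
a_4=1:  p_4=1·82+35=117,  q_4=1·7+3=10
a_5=1:  p_5=1·117+82=199,  q_5=1·10+7=17
…
a_7=2:  p_7=2·515+199=1229,  q_7=2·44+17=105
a_8=1:  p_8=1·1229+515=1744,  q_8=1·105+44=149
…
a_10=1:  p_10=1·39597+1744=41341,  q_10=1·3383+149=3532
a_11=2:  p_11=2·41341+39597=122279,  q_11=2·3532+3383=10447
…
a_13=1:  p_13=1·285899+122279=408178,  q_13=1·24426+10447=34873
…
a_16=2:  p_16=2·1796332+694077=4286741,  q_16=2·153471+59299=366241
a_17=1:  p_17=1·4286741+1796332=6083073,  q_17=1·366241+153471=519712
→ (6083073, 519712).  Check: 6083073²=37003777123329, 137·519712²=37003777123328, difference 1.
(6083073+519712√137)^2 = 74007554246657 + 6322892069952√137
(6083073+519712√137)^3 = 900386710067742990849 + 76925228065277725280√137
(6083073+519712√137)^4 = 10954236171143757109591351297 + 935883555725460013412300928√137
(6083073+519712√137)^5 = 133270836576615035597116312473600513 + 11386095977955005515107946008258208√137

6083073 519712
74007554246657 6322892069952
900386710067742990849 76925228065277725280
10954236171143757109591351297 935883555725460013412300928
133270836576615035597116312473600513 11386095977955005515107946008258208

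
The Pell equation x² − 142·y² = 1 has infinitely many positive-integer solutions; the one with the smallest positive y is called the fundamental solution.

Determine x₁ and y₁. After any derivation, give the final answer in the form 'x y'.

d=142: √d = [11; 1,10,1,22] (ℓ=4, even), read p_3/q_3
a_0=11:  p_0=11·1+0=11,  q_0=11·0+1=1
…
a_2=10:  p_2=10·12+11=131,  q_2=10·1+1=11
a_3=1:  p_3=1·131+12=143,  q_3=1·11+1=12
fundamental: x₁=143, y₁=12  (since 20449 − 142·144 = 1)

143 12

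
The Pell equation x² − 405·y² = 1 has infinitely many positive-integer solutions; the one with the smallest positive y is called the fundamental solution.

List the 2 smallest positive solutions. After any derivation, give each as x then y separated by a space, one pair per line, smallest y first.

161 8
51841 2576

√405 → a₀=20, period (8,40); ℓ=2 even so k=1
i=0: a=20 ⇒ p=20, q=1
i=1: a=8 ⇒ p=161, q=8
(x₁, y₁) = (161, 8);  161² − 405·8² = 1 ✓
(x_2, y_2) = (161·161 + 405·8·8, 161·8 + 8·161) = (51841, 2576)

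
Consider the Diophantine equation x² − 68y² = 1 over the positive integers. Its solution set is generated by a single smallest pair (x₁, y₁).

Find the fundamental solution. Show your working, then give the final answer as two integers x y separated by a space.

33 4

√68 = [8; 4,16, …], period ℓ=2 (even) → k=1
i=0: a=8 ⇒ p=8, q=1
i=1: a=4 ⇒ p=33, q=4
→ (33, 4).  Check: 33²=1089, 68·4²=1088, difference 1.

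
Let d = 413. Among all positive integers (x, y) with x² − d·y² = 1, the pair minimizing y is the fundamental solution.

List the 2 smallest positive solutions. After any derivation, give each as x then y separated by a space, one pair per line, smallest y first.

[20; 3,9,1,4,1,9,3,40] for √413; ℓ=8 ⇒ convergent index 7
i=0: a=20 ⇒ p=20, q=1
…
i=2: a=9 ⇒ p=569, q=28
…
i=6: a=9 ⇒ p=36560, q=1799
i=7: a=3 ⇒ p=113399, q=5580
→ (113399, 5580).  Check: 113399²=12859333201, 413·5580²=12859333200, difference 1.
k=2:  x_2 = 113399·113399+413·5580·5580 = 25718666401,  y_2 = 113399·5580+5580·113399 = 1265532840

113399 5580
25718666401 1265532840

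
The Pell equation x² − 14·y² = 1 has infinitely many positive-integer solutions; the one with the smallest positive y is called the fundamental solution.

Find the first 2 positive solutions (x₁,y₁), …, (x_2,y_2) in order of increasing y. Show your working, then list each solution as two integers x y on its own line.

15 4
449 120

d=14: √d = [3; 1,2,1,6] (ℓ=4, even), read p_3/q_3
a_0=3:  p_0=3·1+0=3,  q_0=3·0+1=1
a_1=1:  p_1=1·3+1=4,  q_1=1·1+0=1
a_2=2:  p_2=2·4+3=11,  q_2=2·1+1=3
a_3=1:  p_3=1·11+4=15,  q_3=1·3+1=4
fundamental: x₁=15, y₁=4  (since 225 − 14·16 = 1)
(x_2, y_2) = (15·15 + 14·4·4, 15·4 + 4·15) = (449, 120)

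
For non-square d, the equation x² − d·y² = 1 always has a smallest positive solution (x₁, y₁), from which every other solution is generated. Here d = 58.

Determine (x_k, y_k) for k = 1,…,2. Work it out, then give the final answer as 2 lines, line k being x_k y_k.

√58 → a₀=7, period (1,1,1,1,1,1,14); ℓ=7 odd so k=13
i=0: a=7 ⇒ p=7, q=1
…
i=8: a=1 ⇒ p=1546, q=203
…
i=10: a=1 ⇒ p=4539, q=596
…
i=12: a=1 ⇒ p=12071, q=1585
i=13: a=1 ⇒ p=19603, q=2574
→ (19603, 2574).  Check: 19603²=384277609, 58·2574²=384277608, difference 1.
n=2: (19603,2574)∘(19603,2574) = (19603·19603+58·2574·2574, 19603·2574+2574·19603) = (768555217,100916244)

19603 2574
768555217 100916244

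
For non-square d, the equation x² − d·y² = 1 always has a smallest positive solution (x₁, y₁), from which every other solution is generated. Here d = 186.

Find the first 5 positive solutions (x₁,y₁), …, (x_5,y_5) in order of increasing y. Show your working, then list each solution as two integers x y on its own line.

7501 550
112530001 8251100
1688175067501 123783001650
25326002250120001 1856992582502200
379940684068125187501 27858602598915002750

[13; 1,1,1,3,4,3,1,1,1,26] for √186; ℓ=10 ⇒ convergent index 9
step 0: (13, 1)  from 13·(1,0) + (0,1)
…
step 3: (41, 3)  from 1·(27,2) + (14,1)
step 4: (150, 11)  from 3·(41,3) + (27,2)
step 5: (641, 47)  from 4·(150,11) + (41,3)
step 6: (2073, 152)  from 3·(641,47) + (150,11)
step 7: (2714, 199)  from 1·(2073,152) + (641,47)
step 8: (4787, 351)  from 1·(2714,199) + (2073,152)
step 9: (7501, 550)  from 1·(4787,351) + (2714,199)
→ (7501, 550).  Check: 7501²=56265001, 186·550²=56265000, difference 1.
n=2: (7501,550)∘(7501,550) = (7501·7501+186·550·550, 7501·550+550·7501) = (112530001,8251100)
n=3: (112530001,8251100)∘(7501,550) = (7501·112530001+186·550·8251100, 7501·8251100+550·112530001) = (1688175067501,123783001650)
n=4: (1688175067501,123783001650)∘(7501,550) = (7501·1688175067501+186·550·123783001650, 7501·123783001650+550·1688175067501) = (25326002250120001,1856992582502200)
n=5: (25326002250120001,1856992582502200)∘(7501,550) = (7501·25326002250120001+186·550·1856992582502200, 7501·1856992582502200+550·25326002250120001) = (379940684068125187501,27858602598915002750)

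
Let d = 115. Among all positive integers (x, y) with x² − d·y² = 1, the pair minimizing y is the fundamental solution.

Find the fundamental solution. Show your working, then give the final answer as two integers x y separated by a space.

1126 105

[10; 1,2,1,1,1,1,1,2,1,20] for √115; ℓ=10 ⇒ convergent index 9
k=0  a_k=10  p_k/q_k = 10/1
k=1  a_k=1  p_k/q_k = 11/1
…
k=3  a_k=1  p_k/q_k = 43/4
k=4  a_k=1  p_k/q_k = 75/7
k=5  a_k=1  p_k/q_k = 118/11
…
k=7  a_k=1  p_k/q_k = 311/29
k=8  a_k=2  p_k/q_k = 815/76
k=9  a_k=1  p_k/q_k = 1126/105
fundamental: x₁=1126, y₁=105  (since 1267876 − 115·11025 = 1)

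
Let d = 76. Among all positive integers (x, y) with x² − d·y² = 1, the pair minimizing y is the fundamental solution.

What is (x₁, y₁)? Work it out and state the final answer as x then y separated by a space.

√76 → a₀=8, period (1,2,1,1,5,4,5,1,1,2,1,16); ℓ=12 even so k=11
a_0=8:  p_0=8·1+0=8,  q_0=8·0+1=1
a_1=1:  p_1=1·8+1=9,  q_1=1·1+0=1
…
a_5=5:  p_5=5·61+35=340,  q_5=5·7+4=39
…
a_7=5:  p_7=5·1421+340=7445,  q_7=5·163+39=854
…
a_9=1:  p_9=1·8866+7445=16311,  q_9=1·1017+854=1871
a_10=2:  p_10=2·16311+8866=41488,  q_10=2·1871+1017=4759
a_11=1:  p_11=1·41488+16311=57799,  q_11=1·4759+1871=6630
(x₁, y₁) = (57799, 6630);  57799² − 76·6630² = 1 ✓

57799 6630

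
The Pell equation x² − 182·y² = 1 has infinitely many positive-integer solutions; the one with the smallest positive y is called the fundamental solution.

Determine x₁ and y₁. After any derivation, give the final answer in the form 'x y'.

√182 = [13; 2,26, …], period ℓ=2 (even) → k=1
step 0: (13, 1)  from 13·(1,0) + (0,1)
step 1: (27, 2)  from 2·(13,1) + (1,0)
fundamental: x₁=27, y₁=2  (since 729 − 182·4 = 1)

27 2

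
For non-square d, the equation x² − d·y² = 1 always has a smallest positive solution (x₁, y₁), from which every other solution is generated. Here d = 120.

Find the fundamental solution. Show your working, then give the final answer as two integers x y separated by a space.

√120 = [10; 1,20, …], period ℓ=2 (even) → k=1
a_0=10:  p_0=10·1+0=10,  q_0=10·0+1=1
a_1=1:  p_1=1·10+1=11,  q_1=1·1+0=1
fundamental: x₁=11, y₁=1  (since 121 − 120·1 = 1)

11 1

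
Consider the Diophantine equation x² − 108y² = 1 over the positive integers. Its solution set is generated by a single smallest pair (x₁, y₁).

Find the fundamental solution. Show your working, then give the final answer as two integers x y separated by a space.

1351 130

√108 = [10; 2,1,1,4,1,1,2,20, …], period ℓ=8 (even) → k=7
k=0  a_k=10  p_k/q_k = 10/1
…
k=2  a_k=1  p_k/q_k = 31/3
k=3  a_k=1  p_k/q_k = 52/5
k=4  a_k=4  p_k/q_k = 239/23
…
k=6  a_k=1  p_k/q_k = 530/51
k=7  a_k=2  p_k/q_k = 1351/130
(x₁, y₁) = (1351, 130);  1351² − 108·130² = 1 ✓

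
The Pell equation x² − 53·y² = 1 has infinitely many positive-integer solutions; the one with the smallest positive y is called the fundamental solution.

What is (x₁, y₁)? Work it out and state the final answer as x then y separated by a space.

[7; 3,1,1,3,14] for √53; ℓ=5 ⇒ convergent index 9
step 0: (7, 1)  from 7·(1,0) + (0,1)
step 1: (22, 3)  from 3·(7,1) + (1,0)
step 2: (29, 4)  from 1·(22,3) + (7,1)
step 3: (51, 7)  from 1·(29,4) + (22,3)
…
step 5: (2599, 357)  from 14·(182,25) + (51,7)
step 6: (7979, 1096)  from 3·(2599,357) + (182,25)
…
step 8: (18557, 2549)  from 1·(10578,1453) + (7979,1096)
step 9: (66249, 9100)  from 3·(18557,2549) + (10578,1453)
→ (66249, 9100).  Check: 66249²=4388930001, 53·9100²=4388930000, difference 1.

66249 9100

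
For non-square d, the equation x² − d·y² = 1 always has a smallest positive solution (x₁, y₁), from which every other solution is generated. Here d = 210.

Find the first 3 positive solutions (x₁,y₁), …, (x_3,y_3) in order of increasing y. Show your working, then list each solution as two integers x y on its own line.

√210 → a₀=14, period (2,28); ℓ=2 even so k=1
step 0: (14, 1)  from 14·(1,0) + (0,1)
step 1: (29, 2)  from 2·(14,1) + (1,0)
→ (29, 2).  Check: 29²=841, 210·2²=840, difference 1.
(29+2√210)^2 = 1681 + 116√210
(29+2√210)^3 = 97469 + 6726√210

29 2
1681 116
97469 6726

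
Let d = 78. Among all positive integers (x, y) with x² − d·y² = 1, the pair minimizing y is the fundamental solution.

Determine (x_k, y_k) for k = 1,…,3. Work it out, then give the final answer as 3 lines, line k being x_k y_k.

53 6
5617 636
595349 67410

d=78: √d = [8; 1,4,1,16] (ℓ=4, even), read p_3/q_3
step 0: (8, 1)  from 8·(1,0) + (0,1)
…
step 2: (44, 5)  from 4·(9,1) + (8,1)
step 3: (53, 6)  from 1·(44,5) + (9,1)
(x₁, y₁) = (53, 6);  53² − 78·6² = 1 ✓
k=2:  x_2 = 53·53+78·6·6 = 5617,  y_2 = 53·6+6·53 = 636
k=3:  x_3 = 53·5617+78·6·636 = 595349,  y_3 = 53·636+6·5617 = 67410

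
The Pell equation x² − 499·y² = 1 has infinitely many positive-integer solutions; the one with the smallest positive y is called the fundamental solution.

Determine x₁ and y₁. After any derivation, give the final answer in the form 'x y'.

4490 201

[22; 2,1,21,1,2,44] for √499; ℓ=6 ⇒ convergent index 5
a_0=22:  p_0=22·1+0=22,  q_0=22·0+1=1
a_1=2:  p_1=2·22+1=45,  q_1=2·1+0=2
a_2=1:  p_2=1·45+22=67,  q_2=1·2+1=3
a_3=21:  p_3=21·67+45=1452,  q_3=21·3+2=65
a_4=1:  p_4=1·1452+67=1519,  q_4=1·65+3=68
a_5=2:  p_5=2·1519+1452=4490,  q_5=2·68+65=201
(x₁, y₁) = (4490, 201);  4490² − 499·201² = 1 ✓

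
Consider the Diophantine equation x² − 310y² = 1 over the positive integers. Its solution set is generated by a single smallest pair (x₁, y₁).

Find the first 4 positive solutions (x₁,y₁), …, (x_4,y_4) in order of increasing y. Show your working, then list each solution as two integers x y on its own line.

848719 48204
1440647881921 81823301352
2445410459391369679 138889981000287972
4150932639366927117300481 235757131569084991314384

√310 → a₀=17, period (1,1,1,1,5,…,1,1,34); ℓ=16 even so k=15
k=0  a_k=17  p_k/q_k = 17/1
…
k=2  a_k=1  p_k/q_k = 35/2
k=3  a_k=1  p_k/q_k = 53/3
…
k=5  a_k=5  p_k/q_k = 493/28
…
k=8  a_k=2  p_k/q_k = 5687/323
k=9  a_k=1  p_k/q_k = 7747/440
k=10  a_k=3  p_k/q_k = 28928/1643
…
k=14  a_k=1  p_k/q_k = 515017/29251
k=15  a_k=1  p_k/q_k = 848719/48204
→ (848719, 48204).  Check: 848719²=720323940961, 310·48204²=720323940960, difference 1.
(848719+48204√310)^2 = 1440647881921 + 81823301352√310
(848719+48204√310)^3 = 2445410459391369679 + 138889981000287972√310
(848719+48204√310)^4 = 4150932639366927117300481 + 235757131569084991314384√310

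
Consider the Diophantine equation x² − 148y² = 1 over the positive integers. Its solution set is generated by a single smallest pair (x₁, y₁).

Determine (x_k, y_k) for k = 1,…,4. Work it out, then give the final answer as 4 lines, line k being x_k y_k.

73 6
10657 876
1555849 127890
227143297 18671064

√148 = [12; 6,24, …], period ℓ=2 (even) → k=1
a_0=12:  p_0=12·1+0=12,  q_0=12·0+1=1
a_1=6:  p_1=6·12+1=73,  q_1=6·1+0=6
(x₁, y₁) = (73, 6);  73² − 148·6² = 1 ✓
(73+6√148)^2 = 10657 + 876√148
(73+6√148)^3 = 1555849 + 127890√148
(73+6√148)^4 = 227143297 + 18671064√148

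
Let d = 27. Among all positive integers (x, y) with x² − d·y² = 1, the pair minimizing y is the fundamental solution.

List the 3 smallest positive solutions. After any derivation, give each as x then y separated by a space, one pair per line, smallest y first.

d=27: √d = [5; 5,10] (ℓ=2, even), read p_1/q_1
i=0: a=5 ⇒ p=5, q=1
i=1: a=5 ⇒ p=26, q=5
→ (26, 5).  Check: 26²=676, 27·5²=675, difference 1.
(x_2, y_2) = (26·26 + 27·5·5, 26·5 + 5·26) = (1351, 260)
(x_3, y_3) = (26·1351 + 27·5·260, 26·260 + 5·1351) = (70226, 13515)

26 5
1351 260
70226 13515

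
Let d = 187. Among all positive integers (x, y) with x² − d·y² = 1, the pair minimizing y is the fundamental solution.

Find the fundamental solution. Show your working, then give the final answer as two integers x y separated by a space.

d=187: √d = [13; 1,2,13,2,1,26] (ℓ=6, even), read p_5/q_5
a_0=13:  p_0=13·1+0=13,  q_0=13·0+1=1
a_1=1:  p_1=1·13+1=14,  q_1=1·1+0=1
a_2=2:  p_2=2·14+13=41,  q_2=2·1+1=3
a_3=13:  p_3=13·41+14=547,  q_3=13·3+1=40
a_4=2:  p_4=2·547+41=1135,  q_4=2·40+3=83
a_5=1:  p_5=1·1135+547=1682,  q_5=1·83+40=123
(x₁, y₁) = (1682, 123);  1682² − 187·123² = 1 ✓

1682 123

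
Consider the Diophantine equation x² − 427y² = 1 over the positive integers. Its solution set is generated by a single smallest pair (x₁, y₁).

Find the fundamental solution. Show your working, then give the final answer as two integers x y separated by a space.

62 3

√427 = [20; 1,1,1,40, …], period ℓ=4 (even) → k=3
k=0  a_k=20  p_k/q_k = 20/1
…
k=2  a_k=1  p_k/q_k = 41/2
k=3  a_k=1  p_k/q_k = 62/3
→ (62, 3).  Check: 62²=3844, 427·3²=3843, difference 1.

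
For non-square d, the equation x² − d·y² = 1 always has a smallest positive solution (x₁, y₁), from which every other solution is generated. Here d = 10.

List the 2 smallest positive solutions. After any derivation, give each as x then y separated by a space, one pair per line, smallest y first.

19 6
721 228

d=10: √d = [3; 6] (ℓ=1, odd), read p_1/q_1
step 0: (3, 1)  from 3·(1,0) + (0,1)
step 1: (19, 6)  from 6·(3,1) + (1,0)
(x₁, y₁) = (19, 6);  19² − 10·6² = 1 ✓
(x_2, y_2) = (19·19 + 10·6·6, 19·6 + 6·19) = (721, 228)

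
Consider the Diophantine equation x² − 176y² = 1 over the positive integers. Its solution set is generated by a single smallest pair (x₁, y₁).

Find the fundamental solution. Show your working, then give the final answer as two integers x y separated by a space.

[13; 3,1,3,26] for √176; ℓ=4 ⇒ convergent index 3
a_0=13:  p_0=13·1+0=13,  q_0=13·0+1=1
a_1=3:  p_1=3·13+1=40,  q_1=3·1+0=3
a_2=1:  p_2=1·40+13=53,  q_2=1·3+1=4
a_3=3:  p_3=3·53+40=199,  q_3=3·4+3=15
→ (199, 15).  Check: 199²=39601, 176·15²=39600, difference 1.

199 15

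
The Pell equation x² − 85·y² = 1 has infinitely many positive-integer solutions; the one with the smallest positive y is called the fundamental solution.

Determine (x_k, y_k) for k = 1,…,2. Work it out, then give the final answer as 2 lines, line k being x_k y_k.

√85 = [9; 4,1,1,4,18, …], period ℓ=5 (odd) → k=9
step 0: (9, 1)  from 9·(1,0) + (0,1)
step 1: (37, 4)  from 4·(9,1) + (1,0)
step 2: (46, 5)  from 1·(37,4) + (9,1)
…
step 4: (378, 41)  from 4·(83,9) + (46,5)
…
step 6: (27926, 3029)  from 4·(6887,747) + (378,41)
step 7: (34813, 3776)  from 1·(27926,3029) + (6887,747)
step 8: (62739, 6805)  from 1·(34813,3776) + (27926,3029)
step 9: (285769, 30996)  from 4·(62739,6805) + (34813,3776)
fundamental: x₁=285769, y₁=30996  (since 81663921361 − 85·960752016 = 1)
k=2:  x_2 = 285769·285769+85·30996·30996 = 163327842721,  y_2 = 285769·30996+30996·285769 = 17715391848

285769 30996
163327842721 17715391848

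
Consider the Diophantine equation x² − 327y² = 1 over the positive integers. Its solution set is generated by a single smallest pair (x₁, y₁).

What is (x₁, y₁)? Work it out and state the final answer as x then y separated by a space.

d=327: √d = [18; 12,36] (ℓ=2, even), read p_1/q_1
k=0  a_k=18  p_k/q_k = 18/1
k=1  a_k=12  p_k/q_k = 217/12
fundamental: x₁=217, y₁=12  (since 47089 − 327·144 = 1)

217 12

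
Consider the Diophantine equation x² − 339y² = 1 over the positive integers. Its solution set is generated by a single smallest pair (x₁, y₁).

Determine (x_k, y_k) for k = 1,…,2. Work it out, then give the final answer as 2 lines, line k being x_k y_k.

97970 5321
19196241799 1042596740

d=339: √d = [18; 2,2,2,1,17,1,2,2,2,36] (ℓ=10, even), read p_9/q_9
a_0=18:  p_0=18·1+0=18,  q_0=18·0+1=1
…
a_4=1:  p_4=1·221+92=313,  q_4=1·12+5=17
…
a_8=2:  p_8=2·17252+5855=40359,  q_8=2·937+318=2192
a_9=2:  p_9=2·40359+17252=97970,  q_9=2·2192+937=5321
(x₁, y₁) = (97970, 5321);  97970² − 339·5321² = 1 ✓
(x_2, y_2) = (97970·97970 + 339·5321·5321, 97970·5321 + 5321·97970) = (19196241799, 1042596740)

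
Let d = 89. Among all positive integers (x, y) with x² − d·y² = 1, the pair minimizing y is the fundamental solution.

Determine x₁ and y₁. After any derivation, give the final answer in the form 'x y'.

500001 53000

[9; 2,3,3,2,18] for √89; ℓ=5 ⇒ convergent index 9
k=0  a_k=9  p_k/q_k = 9/1
k=1  a_k=2  p_k/q_k = 19/2
k=2  a_k=3  p_k/q_k = 66/7
k=3  a_k=3  p_k/q_k = 217/23
k=4  a_k=2  p_k/q_k = 500/53
k=5  a_k=18  p_k/q_k = 9217/977
k=6  a_k=2  p_k/q_k = 18934/2007
…
k=8  a_k=3  p_k/q_k = 216991/23001
k=9  a_k=2  p_k/q_k = 500001/53000
fundamental: x₁=500001, y₁=53000  (since 250001000001 − 89·2809000000 = 1)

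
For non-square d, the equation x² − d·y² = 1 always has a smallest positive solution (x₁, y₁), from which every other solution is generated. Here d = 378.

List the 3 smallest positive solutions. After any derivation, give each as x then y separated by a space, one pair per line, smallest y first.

8749 450
153090001 7874100
2678768828749 137781001350

[19; 2,3,1,4,1,3,2,38] for √378; ℓ=8 ⇒ convergent index 7
step 0: (19, 1)  from 19·(1,0) + (0,1)
…
step 3: (175, 9)  from 1·(136,7) + (39,2)
…
step 5: (1011, 52)  from 1·(836,43) + (175,9)
step 6: (3869, 199)  from 3·(1011,52) + (836,43)
step 7: (8749, 450)  from 2·(3869,199) + (1011,52)
(x₁, y₁) = (8749, 450);  8749² − 378·450² = 1 ✓
(8749+450√378)^2 = 153090001 + 7874100√378
(8749+450√378)^3 = 2678768828749 + 137781001350√378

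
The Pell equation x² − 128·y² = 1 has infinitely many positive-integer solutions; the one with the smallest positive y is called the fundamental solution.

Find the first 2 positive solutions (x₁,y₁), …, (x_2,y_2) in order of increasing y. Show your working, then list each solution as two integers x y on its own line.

d=128: √d = [11; 3,5,3,22] (ℓ=4, even), read p_3/q_3
step 0: (11, 1)  from 11·(1,0) + (0,1)
…
step 2: (181, 16)  from 5·(34,3) + (11,1)
step 3: (577, 51)  from 3·(181,16) + (34,3)
(x₁, y₁) = (577, 51);  577² − 128·51² = 1 ✓
k=2:  x_2 = 577·577+128·51·51 = 665857,  y_2 = 577·51+51·577 = 58854

577 51
665857 58854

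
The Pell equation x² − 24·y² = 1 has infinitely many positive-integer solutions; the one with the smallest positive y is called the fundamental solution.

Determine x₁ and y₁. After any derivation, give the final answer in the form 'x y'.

d=24: √d = [4; 1,8] (ℓ=2, even), read p_1/q_1
step 0: (4, 1)  from 4·(1,0) + (0,1)
step 1: (5, 1)  from 1·(4,1) + (1,0)
→ (5, 1).  Check: 5²=25, 24·1²=24, difference 1.

5 1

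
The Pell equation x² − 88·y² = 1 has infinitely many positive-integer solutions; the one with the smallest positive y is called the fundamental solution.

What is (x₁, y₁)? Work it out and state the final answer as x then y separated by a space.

[9; 2,1,1,1,2,18] for √88; ℓ=6 ⇒ convergent index 5
step 0: (9, 1)  from 9·(1,0) + (0,1)
step 1: (19, 2)  from 2·(9,1) + (1,0)
…
step 4: (75, 8)  from 1·(47,5) + (28,3)
step 5: (197, 21)  from 2·(75,8) + (47,5)
(x₁, y₁) = (197, 21);  197² − 88·21² = 1 ✓

197 21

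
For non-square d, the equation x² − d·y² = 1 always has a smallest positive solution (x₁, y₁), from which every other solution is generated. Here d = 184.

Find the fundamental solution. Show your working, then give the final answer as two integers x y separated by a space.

24335 1794

d=184: √d = [13; 1,1,3,2,1,2,1,2,3,1,1,26] (ℓ=12, even), read p_11/q_11
k=0  a_k=13  p_k/q_k = 13/1
k=1  a_k=1  p_k/q_k = 14/1
…
k=3  a_k=3  p_k/q_k = 95/7
…
k=7  a_k=1  p_k/q_k = 1153/85
…
k=9  a_k=3  p_k/q_k = 10594/781
k=10  a_k=1  p_k/q_k = 13741/1013
k=11  a_k=1  p_k/q_k = 24335/1794
→ (24335, 1794).  Check: 24335²=592192225, 184·1794²=592192224, difference 1.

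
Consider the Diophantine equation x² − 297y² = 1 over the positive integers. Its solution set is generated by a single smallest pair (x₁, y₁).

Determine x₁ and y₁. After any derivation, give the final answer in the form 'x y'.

48599 2820

d=297: √d = [17; 4,3,1,1,2,1,1,3,4,34] (ℓ=10, even), read p_9/q_9
k=0  a_k=17  p_k/q_k = 17/1
k=1  a_k=4  p_k/q_k = 69/4
…
k=4  a_k=1  p_k/q_k = 517/30
…
k=6  a_k=1  p_k/q_k = 1844/107
k=7  a_k=1  p_k/q_k = 3171/184
k=8  a_k=3  p_k/q_k = 11357/659
k=9  a_k=4  p_k/q_k = 48599/2820
→ (48599, 2820).  Check: 48599²=2361862801, 297·2820²=2361862800, difference 1.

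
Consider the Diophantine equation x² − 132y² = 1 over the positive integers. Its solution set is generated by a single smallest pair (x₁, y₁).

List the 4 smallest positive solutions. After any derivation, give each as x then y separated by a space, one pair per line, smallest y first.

23 2
1057 92
48599 4230
2234497 194488

[11; 2,22] for √132; ℓ=2 ⇒ convergent index 1
i=0: a=11 ⇒ p=11, q=1
i=1: a=2 ⇒ p=23, q=2
fundamental: x₁=23, y₁=2  (since 529 − 132·4 = 1)
(23+2√132)^2 = 1057 + 92√132
(23+2√132)^3 = 48599 + 4230√132
(23+2√132)^4 = 2234497 + 194488√132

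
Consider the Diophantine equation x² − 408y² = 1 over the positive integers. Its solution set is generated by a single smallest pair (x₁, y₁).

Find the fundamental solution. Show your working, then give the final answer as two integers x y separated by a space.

101 5

d=408: √d = [20; 5,40] (ℓ=2, even), read p_1/q_1
i=0: a=20 ⇒ p=20, q=1
i=1: a=5 ⇒ p=101, q=5
→ (101, 5).  Check: 101²=10201, 408·5²=10200, difference 1.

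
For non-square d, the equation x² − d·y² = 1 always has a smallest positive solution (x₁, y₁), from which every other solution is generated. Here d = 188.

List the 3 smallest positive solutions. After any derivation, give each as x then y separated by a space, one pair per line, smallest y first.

4607 336
42448897 3095904
391124132351 28525659120

√188 → a₀=13, period (1,2,2,6,2,2,1,26); ℓ=8 even so k=7
step 0: (13, 1)  from 13·(1,0) + (0,1)
step 1: (14, 1)  from 1·(13,1) + (1,0)
…
step 4: (617, 45)  from 6·(96,7) + (41,3)
…
step 6: (3277, 239)  from 2·(1330,97) + (617,45)
step 7: (4607, 336)  from 1·(3277,239) + (1330,97)
(x₁, y₁) = (4607, 336);  4607² − 188·336² = 1 ✓
(x_2, y_2) = (4607·4607 + 188·336·336, 4607·336 + 336·4607) = (42448897, 3095904)
(x_3, y_3) = (4607·42448897 + 188·336·3095904, 4607·3095904 + 336·42448897) = (391124132351, 28525659120)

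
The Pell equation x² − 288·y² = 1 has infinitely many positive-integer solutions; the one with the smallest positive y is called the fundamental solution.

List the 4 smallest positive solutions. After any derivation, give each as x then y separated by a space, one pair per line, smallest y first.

√288 = [16; 1,32, …], period ℓ=2 (even) → k=1
a_0=16:  p_0=16·1+0=16,  q_0=16·0+1=1
a_1=1:  p_1=1·16+1=17,  q_1=1·1+0=1
(x₁, y₁) = (17, 1);  17² − 288·1² = 1 ✓
(x_2, y_2) = (17·17 + 288·1·1, 17·1 + 1·17) = (577, 34)
(x_3, y_3) = (17·577 + 288·1·34, 17·34 + 1·577) = (19601, 1155)
(x_4, y_4) = (17·19601 + 288·1·1155, 17·1155 + 1·19601) = (665857, 39236)

17 1
577 34
19601 1155
665857 39236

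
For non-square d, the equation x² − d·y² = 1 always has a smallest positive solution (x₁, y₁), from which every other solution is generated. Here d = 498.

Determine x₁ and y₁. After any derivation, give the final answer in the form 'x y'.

179777 8056

√498 → a₀=22, period (3,6,22,6,3,44); ℓ=6 even so k=5
k=0  a_k=22  p_k/q_k = 22/1
…
k=4  a_k=6  p_k/q_k = 56794/2545
k=5  a_k=3  p_k/q_k = 179777/8056
(x₁, y₁) = (179777, 8056);  179777² − 498·8056² = 1 ✓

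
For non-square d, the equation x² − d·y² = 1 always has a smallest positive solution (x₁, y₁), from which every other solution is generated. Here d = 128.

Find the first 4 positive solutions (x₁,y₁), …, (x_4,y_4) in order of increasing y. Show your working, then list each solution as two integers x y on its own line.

577 51
665857 58854
768398401 67917465
886731088897 78376695756

d=128: √d = [11; 3,5,3,22] (ℓ=4, even), read p_3/q_3
i=0: a=11 ⇒ p=11, q=1
…
i=2: a=5 ⇒ p=181, q=16
i=3: a=3 ⇒ p=577, q=51
→ (577, 51).  Check: 577²=332929, 128·51²=332928, difference 1.
n=2: (577,51)∘(577,51) = (577·577+128·51·51, 577·51+51·577) = (665857,58854)
n=3: (665857,58854)∘(577,51) = (577·665857+128·51·58854, 577·58854+51·665857) = (768398401,67917465)
n=4: (768398401,67917465)∘(577,51) = (577·768398401+128·51·67917465, 577·67917465+51·768398401) = (886731088897,78376695756)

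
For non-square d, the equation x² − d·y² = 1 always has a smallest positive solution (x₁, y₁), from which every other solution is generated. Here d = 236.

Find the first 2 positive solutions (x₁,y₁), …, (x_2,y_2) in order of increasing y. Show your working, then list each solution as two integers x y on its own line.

d=236: √d = [15; 2,1,3,5,1,6,1,5,3,1,2,30] (ℓ=12, even), read p_11/q_11
i=0: a=15 ⇒ p=15, q=1
i=1: a=2 ⇒ p=31, q=2
i=2: a=1 ⇒ p=46, q=3
i=3: a=3 ⇒ p=169, q=11
i=4: a=5 ⇒ p=891, q=58
i=5: a=1 ⇒ p=1060, q=69
i=6: a=6 ⇒ p=7251, q=472
…
i=10: a=1 ⇒ p=203535, q=13249
i=11: a=2 ⇒ p=561799, q=36570
fundamental: x₁=561799, y₁=36570  (since 315618116401 − 236·1337364900 = 1)
n=2: (561799,36570)∘(561799,36570) = (561799·561799+236·36570·36570, 561799·36570+36570·561799) = (631236232801,41089978860)

561799 36570
631236232801 41089978860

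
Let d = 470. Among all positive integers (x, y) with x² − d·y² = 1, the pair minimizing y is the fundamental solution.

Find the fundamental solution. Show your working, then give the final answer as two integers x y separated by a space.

1691 78

d=470: √d = [21; 1,2,8,2,1,42] (ℓ=6, even), read p_5/q_5
i=0: a=21 ⇒ p=21, q=1
…
i=3: a=8 ⇒ p=542, q=25
i=4: a=2 ⇒ p=1149, q=53
i=5: a=1 ⇒ p=1691, q=78
→ (1691, 78).  Check: 1691²=2859481, 470·78²=2859480, difference 1.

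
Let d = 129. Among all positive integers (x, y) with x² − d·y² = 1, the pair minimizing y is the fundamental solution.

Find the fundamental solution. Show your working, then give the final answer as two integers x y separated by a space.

[11; 2,1,3,1,6,1,3,1,2,22] for √129; ℓ=10 ⇒ convergent index 9
step 0: (11, 1)  from 11·(1,0) + (0,1)
step 1: (23, 2)  from 2·(11,1) + (1,0)
…
step 3: (125, 11)  from 3·(34,3) + (23,2)
…
step 6: (1238, 109)  from 1·(1079,95) + (159,14)
…
step 8: (6031, 531)  from 1·(4793,422) + (1238,109)
step 9: (16855, 1484)  from 2·(6031,531) + (4793,422)
→ (16855, 1484).  Check: 16855²=284091025, 129·1484²=284091024, difference 1.

16855 1484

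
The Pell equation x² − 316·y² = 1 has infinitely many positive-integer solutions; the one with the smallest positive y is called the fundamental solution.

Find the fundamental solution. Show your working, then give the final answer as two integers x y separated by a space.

12799 720

[17; 1,3,2,8,2,3,1,34] for √316; ℓ=8 ⇒ convergent index 7
a_0=17:  p_0=17·1+0=17,  q_0=17·0+1=1
…
a_2=3:  p_2=3·18+17=71,  q_2=3·1+1=4
…
a_4=8:  p_4=8·160+71=1351,  q_4=8·9+4=76
a_5=2:  p_5=2·1351+160=2862,  q_5=2·76+9=161
a_6=3:  p_6=3·2862+1351=9937,  q_6=3·161+76=559
a_7=1:  p_7=1·9937+2862=12799,  q_7=1·559+161=720
(x₁, y₁) = (12799, 720);  12799² − 316·720² = 1 ✓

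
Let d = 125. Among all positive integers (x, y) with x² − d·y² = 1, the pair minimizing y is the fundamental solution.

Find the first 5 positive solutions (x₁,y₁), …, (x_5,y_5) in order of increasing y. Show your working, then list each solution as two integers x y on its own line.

930249 83204
1730726404001 154800875592
3220013013190122249 288006719437081612
5990827771012465337616001 535835925499096664087184
11145923086309929722690704506249 996921667718930338621440576020

√125 → a₀=11, period (5,1,1,5,22); ℓ=5 odd so k=9
k=0  a_k=11  p_k/q_k = 11/1
k=1  a_k=5  p_k/q_k = 56/5
k=2  a_k=1  p_k/q_k = 67/6
…
k=4  a_k=5  p_k/q_k = 682/61
k=5  a_k=22  p_k/q_k = 15127/1353
k=6  a_k=5  p_k/q_k = 76317/6826
…
k=8  a_k=1  p_k/q_k = 167761/15005
k=9  a_k=5  p_k/q_k = 930249/83204
→ (930249, 83204).  Check: 930249²=865363202001, 125·83204²=865363202000, difference 1.
(930249+83204√125)^2 = 1730726404001 + 154800875592√125
(930249+83204√125)^3 = 3220013013190122249 + 288006719437081612√125
(930249+83204√125)^4 = 5990827771012465337616001 + 535835925499096664087184√125
(930249+83204√125)^5 = 11145923086309929722690704506249 + 996921667718930338621440576020√125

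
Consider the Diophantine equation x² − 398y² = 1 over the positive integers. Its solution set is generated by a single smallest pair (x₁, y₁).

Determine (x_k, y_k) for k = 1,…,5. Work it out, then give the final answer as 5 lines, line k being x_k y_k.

399 20
318401 15960
254083599 12736060
202758393601 10163359920
161800944009999 8110348480100

[19; 1,18,1,38] for √398; ℓ=4 ⇒ convergent index 3
step 0: (19, 1)  from 19·(1,0) + (0,1)
step 1: (20, 1)  from 1·(19,1) + (1,0)
step 2: (379, 19)  from 18·(20,1) + (19,1)
step 3: (399, 20)  from 1·(379,19) + (20,1)
→ (399, 20).  Check: 399²=159201, 398·20²=159200, difference 1.
(399+20√398)^2 = 318401 + 15960√398
(399+20√398)^3 = 254083599 + 12736060√398
(399+20√398)^4 = 202758393601 + 10163359920√398
(399+20√398)^5 = 161800944009999 + 8110348480100√398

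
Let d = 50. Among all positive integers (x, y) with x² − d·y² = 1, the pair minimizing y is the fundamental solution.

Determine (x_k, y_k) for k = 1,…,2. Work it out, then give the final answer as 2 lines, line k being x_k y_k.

99 14
19601 2772

√50 = [7; 14, …], period ℓ=1 (odd) → k=1
step 0: (7, 1)  from 7·(1,0) + (0,1)
step 1: (99, 14)  from 14·(7,1) + (1,0)
→ (99, 14).  Check: 99²=9801, 50·14²=9800, difference 1.
(99+14√50)^2 = 19601 + 2772√50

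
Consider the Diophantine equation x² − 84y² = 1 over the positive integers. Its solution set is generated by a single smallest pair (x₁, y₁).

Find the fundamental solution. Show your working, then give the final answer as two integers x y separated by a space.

55 6

√84 = [9; 6,18, …], period ℓ=2 (even) → k=1
a_0=9:  p_0=9·1+0=9,  q_0=9·0+1=1
a_1=6:  p_1=6·9+1=55,  q_1=6·1+0=6
fundamental: x₁=55, y₁=6  (since 3025 − 84·36 = 1)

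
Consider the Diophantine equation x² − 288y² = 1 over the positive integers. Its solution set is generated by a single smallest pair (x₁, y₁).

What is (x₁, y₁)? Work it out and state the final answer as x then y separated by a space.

17 1

√288 = [16; 1,32, …], period ℓ=2 (even) → k=1
i=0: a=16 ⇒ p=16, q=1
i=1: a=1 ⇒ p=17, q=1
→ (17, 1).  Check: 17²=289, 288·1²=288, difference 1.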